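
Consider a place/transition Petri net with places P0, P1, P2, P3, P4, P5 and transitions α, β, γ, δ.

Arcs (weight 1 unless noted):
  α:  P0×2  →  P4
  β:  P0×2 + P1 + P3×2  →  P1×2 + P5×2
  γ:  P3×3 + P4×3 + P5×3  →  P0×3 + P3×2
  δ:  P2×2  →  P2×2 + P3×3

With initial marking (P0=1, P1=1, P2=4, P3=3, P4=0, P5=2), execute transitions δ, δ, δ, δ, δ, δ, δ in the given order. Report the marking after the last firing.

(P0=1, P1=1, P2=4, P3=24, P4=0, P5=2)

step 1: fire δ:  (P0=1, P1=1, P2=4, P3=3, P4=0, P5=2) → (P0=1, P1=1, P2=4, P3=6, P4=0, P5=2)
step 2: fire δ:  (P0=1, P1=1, P2=4, P3=6, P4=0, P5=2) → (P0=1, P1=1, P2=4, P3=9, P4=0, P5=2)
step 3: fire δ:  (P0=1, P1=1, P2=4, P3=9, P4=0, P5=2) → (P0=1, P1=1, P2=4, P3=12, P4=0, P5=2)
step 4: fire δ:  (P0=1, P1=1, P2=4, P3=12, P4=0, P5=2) → (P0=1, P1=1, P2=4, P3=15, P4=0, P5=2)
step 5: fire δ:  (P0=1, P1=1, P2=4, P3=15, P4=0, P5=2) → (P0=1, P1=1, P2=4, P3=18, P4=0, P5=2)
step 6: fire δ:  (P0=1, P1=1, P2=4, P3=18, P4=0, P5=2) → (P0=1, P1=1, P2=4, P3=21, P4=0, P5=2)
step 7: fire δ:  (P0=1, P1=1, P2=4, P3=21, P4=0, P5=2) → (P0=1, P1=1, P2=4, P3=24, P4=0, P5=2)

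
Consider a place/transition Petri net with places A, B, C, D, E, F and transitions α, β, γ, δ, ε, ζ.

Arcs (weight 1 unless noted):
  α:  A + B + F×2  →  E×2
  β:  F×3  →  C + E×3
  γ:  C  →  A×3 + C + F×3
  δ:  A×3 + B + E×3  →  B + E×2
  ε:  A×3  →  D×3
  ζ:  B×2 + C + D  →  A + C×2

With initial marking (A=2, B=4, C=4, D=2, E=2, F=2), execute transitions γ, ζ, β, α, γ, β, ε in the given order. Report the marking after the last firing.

(A=5, B=1, C=7, D=4, E=10, F=0)

step 1: fire γ:  (A=2, B=4, C=4, D=2, E=2, F=2) → (A=5, B=4, C=4, D=2, E=2, F=5)
step 2: fire ζ:  (A=5, B=4, C=4, D=2, E=2, F=5) → (A=6, B=2, C=5, D=1, E=2, F=5)
step 3: fire β:  (A=6, B=2, C=5, D=1, E=2, F=5) → (A=6, B=2, C=6, D=1, E=5, F=2)
step 4: fire α:  (A=6, B=2, C=6, D=1, E=5, F=2) → (A=5, B=1, C=6, D=1, E=7, F=0)
step 5: fire γ:  (A=5, B=1, C=6, D=1, E=7, F=0) → (A=8, B=1, C=6, D=1, E=7, F=3)
step 6: fire β:  (A=8, B=1, C=6, D=1, E=7, F=3) → (A=8, B=1, C=7, D=1, E=10, F=0)
step 7: fire ε:  (A=8, B=1, C=7, D=1, E=10, F=0) → (A=5, B=1, C=7, D=4, E=10, F=0)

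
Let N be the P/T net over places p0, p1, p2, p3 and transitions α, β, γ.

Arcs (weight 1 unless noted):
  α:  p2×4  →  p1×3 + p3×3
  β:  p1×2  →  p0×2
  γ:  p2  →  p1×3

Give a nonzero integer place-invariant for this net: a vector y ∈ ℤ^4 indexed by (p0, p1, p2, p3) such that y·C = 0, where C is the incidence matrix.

Incidence matrix C (rows=places, cols=transitions):
        α    β    γ
   p0   0    2    0
   p1   3   -2    3
   p2  -4    0   -1
   p3   3    0    0

Candidate y = [1, 1, 3, 3]; check y·C column-wise:
  col α: 1·0 + 1·3 + 3·-4 + 3·3 = 0
  col β: 1·2 + 1·-2 + 3·0 + 3·0 = 0
  col γ: 1·0 + 1·3 + 3·-1 + 3·0 = 0

y = (p0:1, p1:1, p2:3, p3:3)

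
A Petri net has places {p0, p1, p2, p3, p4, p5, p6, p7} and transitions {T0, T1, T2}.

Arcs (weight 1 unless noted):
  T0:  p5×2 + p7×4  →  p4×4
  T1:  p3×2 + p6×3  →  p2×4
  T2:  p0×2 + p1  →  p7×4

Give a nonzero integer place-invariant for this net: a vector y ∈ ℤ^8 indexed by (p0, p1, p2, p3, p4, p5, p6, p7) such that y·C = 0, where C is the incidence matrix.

Incidence matrix C (rows=places, cols=transitions):
       T0   T1   T2
   p0   0    0   -2
   p1   0    0   -1
   p2   0    4    0
   p3   0   -2    0
   p4   4    0    0
   p5  -2    0    0
   p6   0   -3    0
   p7  -4    0    4

Candidate y = [1, -2, 0, 0, 0, 0, 0, 0]; check y·C column-wise:
  col T0: 1·0 + -2·0 + 0·4 + 0·-2 + 0·-4 = 0
  col T1: 1·0 + -2·0 + 0·4 + 0·-2 + 0·-3 = 0
  col T2: 1·-2 + -2·-1 + 0·4 = 0

y = (p0:1, p1:-2, p2:0, p3:0, p4:0, p5:0, p6:0, p7:0)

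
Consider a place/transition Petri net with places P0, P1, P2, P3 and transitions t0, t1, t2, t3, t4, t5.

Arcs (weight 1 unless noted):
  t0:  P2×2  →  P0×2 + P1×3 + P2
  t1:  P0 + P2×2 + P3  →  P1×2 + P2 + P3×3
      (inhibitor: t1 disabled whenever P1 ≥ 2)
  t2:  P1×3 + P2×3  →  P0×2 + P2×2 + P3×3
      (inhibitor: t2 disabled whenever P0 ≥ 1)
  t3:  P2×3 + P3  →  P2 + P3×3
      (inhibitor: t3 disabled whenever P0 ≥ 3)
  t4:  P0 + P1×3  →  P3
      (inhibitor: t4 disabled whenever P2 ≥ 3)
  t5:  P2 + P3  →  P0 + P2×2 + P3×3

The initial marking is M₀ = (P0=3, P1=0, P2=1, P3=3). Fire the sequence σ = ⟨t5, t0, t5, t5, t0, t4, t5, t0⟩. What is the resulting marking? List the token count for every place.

step 1: fire t5:  (P0=3, P1=0, P2=1, P3=3) → (P0=4, P1=0, P2=2, P3=5)
step 2: fire t0:  (P0=4, P1=0, P2=2, P3=5) → (P0=6, P1=3, P2=1, P3=5)
step 3: fire t5:  (P0=6, P1=3, P2=1, P3=5) → (P0=7, P1=3, P2=2, P3=7)
step 4: fire t5:  (P0=7, P1=3, P2=2, P3=7) → (P0=8, P1=3, P2=3, P3=9)
step 5: fire t0:  (P0=8, P1=3, P2=3, P3=9) → (P0=10, P1=6, P2=2, P3=9)
step 6: fire t4:  (P0=10, P1=6, P2=2, P3=9) → (P0=9, P1=3, P2=2, P3=10)
step 7: fire t5:  (P0=9, P1=3, P2=2, P3=10) → (P0=10, P1=3, P2=3, P3=12)
step 8: fire t0:  (P0=10, P1=3, P2=3, P3=12) → (P0=12, P1=6, P2=2, P3=12)

(P0=12, P1=6, P2=2, P3=12)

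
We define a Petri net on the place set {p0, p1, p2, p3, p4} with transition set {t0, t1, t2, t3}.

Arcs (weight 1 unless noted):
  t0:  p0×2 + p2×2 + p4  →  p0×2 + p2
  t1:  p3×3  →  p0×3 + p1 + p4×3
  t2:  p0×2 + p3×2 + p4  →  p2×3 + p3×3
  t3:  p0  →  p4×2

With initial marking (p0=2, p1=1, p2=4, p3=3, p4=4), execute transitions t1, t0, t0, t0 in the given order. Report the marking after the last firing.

step 1: fire t1:  (p0=2, p1=1, p2=4, p3=3, p4=4) → (p0=5, p1=2, p2=4, p3=0, p4=7)
step 2: fire t0:  (p0=5, p1=2, p2=4, p3=0, p4=7) → (p0=5, p1=2, p2=3, p3=0, p4=6)
step 3: fire t0:  (p0=5, p1=2, p2=3, p3=0, p4=6) → (p0=5, p1=2, p2=2, p3=0, p4=5)
step 4: fire t0:  (p0=5, p1=2, p2=2, p3=0, p4=5) → (p0=5, p1=2, p2=1, p3=0, p4=4)

(p0=5, p1=2, p2=1, p3=0, p4=4)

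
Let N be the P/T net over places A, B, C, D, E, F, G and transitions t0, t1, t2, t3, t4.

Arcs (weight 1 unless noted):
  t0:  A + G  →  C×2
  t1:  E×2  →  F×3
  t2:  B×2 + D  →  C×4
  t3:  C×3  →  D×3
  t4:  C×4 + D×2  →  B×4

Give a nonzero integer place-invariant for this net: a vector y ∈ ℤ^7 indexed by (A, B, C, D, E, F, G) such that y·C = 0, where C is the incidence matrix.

y = (A:4, B:3, C:2, D:2, E:0, F:0, G:0)

Incidence matrix C (rows=places, cols=transitions):
       t0   t1   t2   t3   t4
    A  -1    0    0    0    0
    B   0    0   -2    0    4
    C   2    0    4   -3   -4
    D   0    0   -1    3   -2
    E   0   -2    0    0    0
    F   0    3    0    0    0
    G  -1    0    0    0    0

Candidate y = [4, 3, 2, 2, 0, 0, 0]; check y·C column-wise:
  col t0: 4·-1 + 3·0 + 2·2 + 2·0 + 0·-1 = 0
  col t1: 4·0 + 3·0 + 2·0 + 2·0 + 0·-2 + 0·3 = 0
  col t2: 4·0 + 3·-2 + 2·4 + 2·-1 = 0
  col t3: 4·0 + 3·0 + 2·-3 + 2·3 = 0
  col t4: 4·0 + 3·4 + 2·-4 + 2·-2 = 0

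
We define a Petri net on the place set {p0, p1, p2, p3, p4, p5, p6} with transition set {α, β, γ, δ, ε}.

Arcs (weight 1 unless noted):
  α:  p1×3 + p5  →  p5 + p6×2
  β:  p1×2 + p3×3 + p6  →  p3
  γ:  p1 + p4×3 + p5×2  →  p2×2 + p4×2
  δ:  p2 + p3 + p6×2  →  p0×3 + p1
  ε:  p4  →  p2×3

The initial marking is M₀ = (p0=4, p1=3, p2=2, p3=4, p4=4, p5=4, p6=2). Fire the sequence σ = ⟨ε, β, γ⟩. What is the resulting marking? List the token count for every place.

(p0=4, p1=0, p2=7, p3=2, p4=2, p5=2, p6=1)

step 1: fire ε:  (p0=4, p1=3, p2=2, p3=4, p4=4, p5=4, p6=2) → (p0=4, p1=3, p2=5, p3=4, p4=3, p5=4, p6=2)
step 2: fire β:  (p0=4, p1=3, p2=5, p3=4, p4=3, p5=4, p6=2) → (p0=4, p1=1, p2=5, p3=2, p4=3, p5=4, p6=1)
step 3: fire γ:  (p0=4, p1=1, p2=5, p3=2, p4=3, p5=4, p6=1) → (p0=4, p1=0, p2=7, p3=2, p4=2, p5=2, p6=1)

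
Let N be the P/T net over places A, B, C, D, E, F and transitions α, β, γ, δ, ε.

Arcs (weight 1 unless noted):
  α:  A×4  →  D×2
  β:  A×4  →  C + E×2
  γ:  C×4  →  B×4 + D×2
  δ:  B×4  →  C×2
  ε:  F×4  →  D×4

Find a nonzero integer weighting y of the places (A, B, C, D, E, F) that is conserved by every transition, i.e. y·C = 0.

y = (A:1, B:1, C:2, D:2, E:1, F:2)

Incidence matrix C (rows=places, cols=transitions):
        α    β    γ    δ    ε
    A  -4   -4    0    0    0
    B   0    0    4   -4    0
    C   0    1   -4    2    0
    D   2    0    2    0    4
    E   0    2    0    0    0
    F   0    0    0    0   -4

Candidate y = [1, 1, 2, 2, 1, 2]; check y·C column-wise:
  col α: 1·-4 + 1·0 + 2·0 + 2·2 + 1·0 + 2·0 = 0
  col β: 1·-4 + 1·0 + 2·1 + 2·0 + 1·2 + 2·0 = 0
  col γ: 1·0 + 1·4 + 2·-4 + 2·2 + 1·0 + 2·0 = 0
  col δ: 1·0 + 1·-4 + 2·2 + 2·0 + 1·0 + 2·0 = 0
  col ε: 1·0 + 1·0 + 2·0 + 2·4 + 1·0 + 2·-4 = 0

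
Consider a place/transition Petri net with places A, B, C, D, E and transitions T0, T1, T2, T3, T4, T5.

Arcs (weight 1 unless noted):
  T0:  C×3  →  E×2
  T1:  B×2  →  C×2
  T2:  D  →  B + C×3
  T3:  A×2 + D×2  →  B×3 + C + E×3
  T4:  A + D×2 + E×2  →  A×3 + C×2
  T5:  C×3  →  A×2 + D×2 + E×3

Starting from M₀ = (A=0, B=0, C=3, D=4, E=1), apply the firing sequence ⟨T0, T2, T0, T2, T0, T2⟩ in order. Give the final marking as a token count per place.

(A=0, B=3, C=3, D=1, E=7)

step 1: fire T0:  (A=0, B=0, C=3, D=4, E=1) → (A=0, B=0, C=0, D=4, E=3)
step 2: fire T2:  (A=0, B=0, C=0, D=4, E=3) → (A=0, B=1, C=3, D=3, E=3)
step 3: fire T0:  (A=0, B=1, C=3, D=3, E=3) → (A=0, B=1, C=0, D=3, E=5)
step 4: fire T2:  (A=0, B=1, C=0, D=3, E=5) → (A=0, B=2, C=3, D=2, E=5)
step 5: fire T0:  (A=0, B=2, C=3, D=2, E=5) → (A=0, B=2, C=0, D=2, E=7)
step 6: fire T2:  (A=0, B=2, C=0, D=2, E=7) → (A=0, B=3, C=3, D=1, E=7)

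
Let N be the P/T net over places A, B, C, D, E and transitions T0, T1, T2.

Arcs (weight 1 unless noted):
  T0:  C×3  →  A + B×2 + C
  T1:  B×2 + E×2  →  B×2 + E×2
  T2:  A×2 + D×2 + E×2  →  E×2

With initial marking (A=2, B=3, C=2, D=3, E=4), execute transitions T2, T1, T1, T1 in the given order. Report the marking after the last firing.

(A=0, B=3, C=2, D=1, E=4)

step 1: fire T2:  (A=2, B=3, C=2, D=3, E=4) → (A=0, B=3, C=2, D=1, E=4)
step 2: fire T1:  (A=0, B=3, C=2, D=1, E=4) → (A=0, B=3, C=2, D=1, E=4)
step 3: fire T1:  (A=0, B=3, C=2, D=1, E=4) → (A=0, B=3, C=2, D=1, E=4)
step 4: fire T1:  (A=0, B=3, C=2, D=1, E=4) → (A=0, B=3, C=2, D=1, E=4)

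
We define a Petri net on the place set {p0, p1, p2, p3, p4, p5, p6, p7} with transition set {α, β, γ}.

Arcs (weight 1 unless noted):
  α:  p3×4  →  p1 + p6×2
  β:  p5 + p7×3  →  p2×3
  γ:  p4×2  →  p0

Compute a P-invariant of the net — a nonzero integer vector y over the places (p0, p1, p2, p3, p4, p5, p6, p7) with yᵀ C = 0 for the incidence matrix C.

y = (p0:0, p1:4, p2:0, p3:1, p4:0, p5:0, p6:0, p7:0)

Incidence matrix C (rows=places, cols=transitions):
        α    β    γ
   p0   0    0    1
   p1   1    0    0
   p2   0    3    0
   p3  -4    0    0
   p4   0    0   -2
   p5   0   -1    0
   p6   2    0    0
   p7   0   -3    0

Candidate y = [0, 4, 0, 1, 0, 0, 0, 0]; check y·C column-wise:
  col α: 4·1 + 1·-4 + 0·2 = 0
  col β: 4·0 + 0·3 + 1·0 + 0·-1 + 0·-3 = 0
  col γ: 0·1 + 4·0 + 1·0 + 0·-2 = 0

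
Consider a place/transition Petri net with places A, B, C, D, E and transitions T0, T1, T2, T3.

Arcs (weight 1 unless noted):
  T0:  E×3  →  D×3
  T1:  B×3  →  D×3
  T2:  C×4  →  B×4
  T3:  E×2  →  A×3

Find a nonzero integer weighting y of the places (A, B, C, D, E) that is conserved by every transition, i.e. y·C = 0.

y = (A:2, B:3, C:3, D:3, E:3)

Incidence matrix C (rows=places, cols=transitions):
       T0   T1   T2   T3
    A   0    0    0    3
    B   0   -3    4    0
    C   0    0   -4    0
    D   3    3    0    0
    E  -3    0    0   -2

Candidate y = [2, 3, 3, 3, 3]; check y·C column-wise:
  col T0: 2·0 + 3·0 + 3·0 + 3·3 + 3·-3 = 0
  col T1: 2·0 + 3·-3 + 3·0 + 3·3 + 3·0 = 0
  col T2: 2·0 + 3·4 + 3·-4 + 3·0 + 3·0 = 0
  col T3: 2·3 + 3·0 + 3·0 + 3·0 + 3·-2 = 0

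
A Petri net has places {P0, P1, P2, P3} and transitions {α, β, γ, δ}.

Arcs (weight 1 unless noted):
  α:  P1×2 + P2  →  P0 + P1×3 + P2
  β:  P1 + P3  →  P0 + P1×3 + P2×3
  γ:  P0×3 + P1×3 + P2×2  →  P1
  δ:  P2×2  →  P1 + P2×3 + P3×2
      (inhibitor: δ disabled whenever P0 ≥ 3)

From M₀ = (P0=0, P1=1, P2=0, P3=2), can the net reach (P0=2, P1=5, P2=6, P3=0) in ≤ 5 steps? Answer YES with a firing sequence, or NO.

step 1: fire β:  (P0=0, P1=1, P2=0, P3=2) → (P0=1, P1=3, P2=3, P3=1)
step 2: fire β:  (P0=1, P1=3, P2=3, P3=1) → (P0=2, P1=5, P2=6, P3=0)

YES — reachable via ⟨β, β⟩ (2 firings)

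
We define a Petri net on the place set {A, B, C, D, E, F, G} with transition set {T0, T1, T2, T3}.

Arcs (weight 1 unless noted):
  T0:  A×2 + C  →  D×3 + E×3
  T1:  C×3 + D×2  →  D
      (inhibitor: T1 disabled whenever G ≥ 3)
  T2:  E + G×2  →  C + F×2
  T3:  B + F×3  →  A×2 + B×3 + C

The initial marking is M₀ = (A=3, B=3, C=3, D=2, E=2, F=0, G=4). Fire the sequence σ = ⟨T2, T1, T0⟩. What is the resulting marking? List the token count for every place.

step 1: fire T2:  (A=3, B=3, C=3, D=2, E=2, F=0, G=4) → (A=3, B=3, C=4, D=2, E=1, F=2, G=2)
step 2: fire T1:  (A=3, B=3, C=4, D=2, E=1, F=2, G=2) → (A=3, B=3, C=1, D=1, E=1, F=2, G=2)
step 3: fire T0:  (A=3, B=3, C=1, D=1, E=1, F=2, G=2) → (A=1, B=3, C=0, D=4, E=4, F=2, G=2)

(A=1, B=3, C=0, D=4, E=4, F=2, G=2)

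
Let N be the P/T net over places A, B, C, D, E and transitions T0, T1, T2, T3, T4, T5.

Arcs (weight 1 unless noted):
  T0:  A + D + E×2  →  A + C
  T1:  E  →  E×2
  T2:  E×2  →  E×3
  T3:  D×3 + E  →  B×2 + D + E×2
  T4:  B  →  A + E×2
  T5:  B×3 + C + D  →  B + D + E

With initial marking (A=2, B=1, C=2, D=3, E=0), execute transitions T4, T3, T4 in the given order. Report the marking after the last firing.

(A=4, B=1, C=2, D=1, E=5)

step 1: fire T4:  (A=2, B=1, C=2, D=3, E=0) → (A=3, B=0, C=2, D=3, E=2)
step 2: fire T3:  (A=3, B=0, C=2, D=3, E=2) → (A=3, B=2, C=2, D=1, E=3)
step 3: fire T4:  (A=3, B=2, C=2, D=1, E=3) → (A=4, B=1, C=2, D=1, E=5)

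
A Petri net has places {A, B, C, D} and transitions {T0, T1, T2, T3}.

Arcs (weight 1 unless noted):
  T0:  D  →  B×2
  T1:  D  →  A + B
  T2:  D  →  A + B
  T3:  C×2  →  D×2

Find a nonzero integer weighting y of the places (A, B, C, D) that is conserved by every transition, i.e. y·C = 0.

y = (A:1, B:1, C:2, D:2)

Incidence matrix C (rows=places, cols=transitions):
       T0   T1   T2   T3
    A   0    1    1    0
    B   2    1    1    0
    C   0    0    0   -2
    D  -1   -1   -1    2

Candidate y = [1, 1, 2, 2]; check y·C column-wise:
  col T0: 1·0 + 1·2 + 2·0 + 2·-1 = 0
  col T1: 1·1 + 1·1 + 2·0 + 2·-1 = 0
  col T2: 1·1 + 1·1 + 2·0 + 2·-1 = 0
  col T3: 1·0 + 1·0 + 2·-2 + 2·2 = 0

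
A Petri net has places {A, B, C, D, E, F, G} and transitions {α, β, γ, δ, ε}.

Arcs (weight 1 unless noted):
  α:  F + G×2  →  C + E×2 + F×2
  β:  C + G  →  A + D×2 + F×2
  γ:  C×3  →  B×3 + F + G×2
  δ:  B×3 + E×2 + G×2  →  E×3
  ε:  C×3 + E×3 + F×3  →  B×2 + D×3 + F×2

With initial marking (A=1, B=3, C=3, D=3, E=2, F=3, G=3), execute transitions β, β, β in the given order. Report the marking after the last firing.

step 1: fire β:  (A=1, B=3, C=3, D=3, E=2, F=3, G=3) → (A=2, B=3, C=2, D=5, E=2, F=5, G=2)
step 2: fire β:  (A=2, B=3, C=2, D=5, E=2, F=5, G=2) → (A=3, B=3, C=1, D=7, E=2, F=7, G=1)
step 3: fire β:  (A=3, B=3, C=1, D=7, E=2, F=7, G=1) → (A=4, B=3, C=0, D=9, E=2, F=9, G=0)

(A=4, B=3, C=0, D=9, E=2, F=9, G=0)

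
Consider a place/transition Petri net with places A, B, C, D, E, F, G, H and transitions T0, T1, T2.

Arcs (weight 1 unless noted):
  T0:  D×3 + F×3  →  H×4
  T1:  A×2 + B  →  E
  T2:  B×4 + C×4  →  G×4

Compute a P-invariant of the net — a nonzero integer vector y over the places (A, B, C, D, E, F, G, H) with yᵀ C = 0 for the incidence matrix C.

Incidence matrix C (rows=places, cols=transitions):
       T0   T1   T2
    A   0   -2    0
    B   0   -1   -4
    C   0    0   -4
    D  -3    0    0
    E   0    1    0
    F  -3    0    0
    G   0    0    4
    H   4    0    0

Candidate y = [1, -2, 2, 0, 0, 0, 0, 0]; check y·C column-wise:
  col T0: 1·0 + -2·0 + 2·0 + 0·-3 + 0·-3 + 0·4 = 0
  col T1: 1·-2 + -2·-1 + 2·0 + 0·1 = 0
  col T2: 1·0 + -2·-4 + 2·-4 + 0·4 = 0

y = (A:1, B:-2, C:2, D:0, E:0, F:0, G:0, H:0)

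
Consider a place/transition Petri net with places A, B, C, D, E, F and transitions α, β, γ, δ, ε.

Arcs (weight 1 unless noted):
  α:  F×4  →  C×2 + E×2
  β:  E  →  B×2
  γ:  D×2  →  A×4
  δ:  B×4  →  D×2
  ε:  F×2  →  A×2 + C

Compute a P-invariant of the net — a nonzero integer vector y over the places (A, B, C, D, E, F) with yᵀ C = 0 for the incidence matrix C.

y = (A:1, B:1, C:-2, D:2, E:2, F:0)

Incidence matrix C (rows=places, cols=transitions):
        α    β    γ    δ    ε
    A   0    0    4    0    2
    B   0    2    0   -4    0
    C   2    0    0    0    1
    D   0    0   -2    2    0
    E   2   -1    0    0    0
    F  -4    0    0    0   -2

Candidate y = [1, 1, -2, 2, 2, 0]; check y·C column-wise:
  col α: 1·0 + 1·0 + -2·2 + 2·0 + 2·2 + 0·-4 = 0
  col β: 1·0 + 1·2 + -2·0 + 2·0 + 2·-1 = 0
  col γ: 1·4 + 1·0 + -2·0 + 2·-2 + 2·0 = 0
  col δ: 1·0 + 1·-4 + -2·0 + 2·2 + 2·0 = 0
  col ε: 1·2 + 1·0 + -2·1 + 2·0 + 2·0 + 0·-2 = 0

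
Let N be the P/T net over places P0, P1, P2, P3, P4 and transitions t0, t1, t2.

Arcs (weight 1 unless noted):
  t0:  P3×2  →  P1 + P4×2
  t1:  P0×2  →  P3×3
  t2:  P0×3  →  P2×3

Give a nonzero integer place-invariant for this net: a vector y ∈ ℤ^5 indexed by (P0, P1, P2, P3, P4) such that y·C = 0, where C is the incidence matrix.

y = (P0:3, P1:4, P2:3, P3:2, P4:0)

Incidence matrix C (rows=places, cols=transitions):
       t0   t1   t2
   P0   0   -2   -3
   P1   1    0    0
   P2   0    0    3
   P3  -2    3    0
   P4   2    0    0

Candidate y = [3, 4, 3, 2, 0]; check y·C column-wise:
  col t0: 3·0 + 4·1 + 3·0 + 2·-2 + 0·2 = 0
  col t1: 3·-2 + 4·0 + 3·0 + 2·3 = 0
  col t2: 3·-3 + 4·0 + 3·3 + 2·0 = 0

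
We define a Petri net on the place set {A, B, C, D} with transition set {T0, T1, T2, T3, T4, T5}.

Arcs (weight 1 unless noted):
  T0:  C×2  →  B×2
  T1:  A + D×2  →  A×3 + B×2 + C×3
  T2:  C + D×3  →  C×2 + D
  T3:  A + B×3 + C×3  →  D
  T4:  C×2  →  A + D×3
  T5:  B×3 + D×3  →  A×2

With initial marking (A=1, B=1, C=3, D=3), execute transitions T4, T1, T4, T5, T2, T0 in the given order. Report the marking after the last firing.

step 1: fire T4:  (A=1, B=1, C=3, D=3) → (A=2, B=1, C=1, D=6)
step 2: fire T1:  (A=2, B=1, C=1, D=6) → (A=4, B=3, C=4, D=4)
step 3: fire T4:  (A=4, B=3, C=4, D=4) → (A=5, B=3, C=2, D=7)
step 4: fire T5:  (A=5, B=3, C=2, D=7) → (A=7, B=0, C=2, D=4)
step 5: fire T2:  (A=7, B=0, C=2, D=4) → (A=7, B=0, C=3, D=2)
step 6: fire T0:  (A=7, B=0, C=3, D=2) → (A=7, B=2, C=1, D=2)

(A=7, B=2, C=1, D=2)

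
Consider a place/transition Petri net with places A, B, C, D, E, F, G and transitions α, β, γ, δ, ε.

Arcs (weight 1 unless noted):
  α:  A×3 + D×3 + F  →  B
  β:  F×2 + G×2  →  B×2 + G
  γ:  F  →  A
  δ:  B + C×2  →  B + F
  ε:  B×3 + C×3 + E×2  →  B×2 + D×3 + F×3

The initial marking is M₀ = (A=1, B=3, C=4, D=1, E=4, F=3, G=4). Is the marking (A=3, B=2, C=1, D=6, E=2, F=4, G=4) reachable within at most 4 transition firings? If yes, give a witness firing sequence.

NO — not reachable within 4 firings

depth 0: 1 marking
depth 1: 5 markings reached so far
depth 2: 12 markings reached so far
depth 3: 21 markings reached so far
depth 4: 31 markings reached so far
target is not among the 31 markings reachable within 4 steps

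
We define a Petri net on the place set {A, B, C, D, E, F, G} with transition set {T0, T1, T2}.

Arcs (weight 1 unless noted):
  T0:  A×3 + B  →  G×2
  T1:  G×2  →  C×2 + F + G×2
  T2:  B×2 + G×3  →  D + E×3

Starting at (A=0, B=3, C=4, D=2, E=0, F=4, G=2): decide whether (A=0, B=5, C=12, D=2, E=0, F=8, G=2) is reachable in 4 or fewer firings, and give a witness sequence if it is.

NO — not reachable within 4 firings

depth 0: 1 marking
depth 1: 2 markings reached so far
depth 2: 3 markings reached so far
depth 3: 4 markings reached so far
depth 4: 5 markings reached so far
target is not among the 5 markings reachable within 4 steps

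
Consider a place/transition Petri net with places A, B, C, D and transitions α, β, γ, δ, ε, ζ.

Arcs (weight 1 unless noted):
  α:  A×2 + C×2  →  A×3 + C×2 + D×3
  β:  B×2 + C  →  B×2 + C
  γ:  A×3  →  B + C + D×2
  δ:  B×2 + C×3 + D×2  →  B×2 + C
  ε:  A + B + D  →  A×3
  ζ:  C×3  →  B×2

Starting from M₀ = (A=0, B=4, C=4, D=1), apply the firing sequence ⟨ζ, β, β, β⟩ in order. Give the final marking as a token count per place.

(A=0, B=6, C=1, D=1)

step 1: fire ζ:  (A=0, B=4, C=4, D=1) → (A=0, B=6, C=1, D=1)
step 2: fire β:  (A=0, B=6, C=1, D=1) → (A=0, B=6, C=1, D=1)
step 3: fire β:  (A=0, B=6, C=1, D=1) → (A=0, B=6, C=1, D=1)
step 4: fire β:  (A=0, B=6, C=1, D=1) → (A=0, B=6, C=1, D=1)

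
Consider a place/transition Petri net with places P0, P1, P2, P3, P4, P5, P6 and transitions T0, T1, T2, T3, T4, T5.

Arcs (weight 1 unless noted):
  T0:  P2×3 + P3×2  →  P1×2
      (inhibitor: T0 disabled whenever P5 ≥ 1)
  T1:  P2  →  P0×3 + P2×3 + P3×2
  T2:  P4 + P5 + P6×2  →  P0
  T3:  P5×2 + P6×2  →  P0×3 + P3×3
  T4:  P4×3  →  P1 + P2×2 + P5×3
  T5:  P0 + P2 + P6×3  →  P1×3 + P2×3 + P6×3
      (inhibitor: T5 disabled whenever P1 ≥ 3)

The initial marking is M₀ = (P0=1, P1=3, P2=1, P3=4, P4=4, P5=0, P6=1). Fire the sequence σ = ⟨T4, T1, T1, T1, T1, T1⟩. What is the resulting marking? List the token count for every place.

(P0=16, P1=4, P2=13, P3=14, P4=1, P5=3, P6=1)

step 1: fire T4:  (P0=1, P1=3, P2=1, P3=4, P4=4, P5=0, P6=1) → (P0=1, P1=4, P2=3, P3=4, P4=1, P5=3, P6=1)
step 2: fire T1:  (P0=1, P1=4, P2=3, P3=4, P4=1, P5=3, P6=1) → (P0=4, P1=4, P2=5, P3=6, P4=1, P5=3, P6=1)
step 3: fire T1:  (P0=4, P1=4, P2=5, P3=6, P4=1, P5=3, P6=1) → (P0=7, P1=4, P2=7, P3=8, P4=1, P5=3, P6=1)
step 4: fire T1:  (P0=7, P1=4, P2=7, P3=8, P4=1, P5=3, P6=1) → (P0=10, P1=4, P2=9, P3=10, P4=1, P5=3, P6=1)
step 5: fire T1:  (P0=10, P1=4, P2=9, P3=10, P4=1, P5=3, P6=1) → (P0=13, P1=4, P2=11, P3=12, P4=1, P5=3, P6=1)
step 6: fire T1:  (P0=13, P1=4, P2=11, P3=12, P4=1, P5=3, P6=1) → (P0=16, P1=4, P2=13, P3=14, P4=1, P5=3, P6=1)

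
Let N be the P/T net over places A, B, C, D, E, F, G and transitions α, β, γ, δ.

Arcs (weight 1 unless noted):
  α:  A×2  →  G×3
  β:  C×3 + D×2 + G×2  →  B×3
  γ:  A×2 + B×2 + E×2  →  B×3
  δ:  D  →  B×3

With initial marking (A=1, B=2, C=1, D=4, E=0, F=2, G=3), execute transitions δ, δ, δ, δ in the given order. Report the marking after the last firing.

(A=1, B=14, C=1, D=0, E=0, F=2, G=3)

step 1: fire δ:  (A=1, B=2, C=1, D=4, E=0, F=2, G=3) → (A=1, B=5, C=1, D=3, E=0, F=2, G=3)
step 2: fire δ:  (A=1, B=5, C=1, D=3, E=0, F=2, G=3) → (A=1, B=8, C=1, D=2, E=0, F=2, G=3)
step 3: fire δ:  (A=1, B=8, C=1, D=2, E=0, F=2, G=3) → (A=1, B=11, C=1, D=1, E=0, F=2, G=3)
step 4: fire δ:  (A=1, B=11, C=1, D=1, E=0, F=2, G=3) → (A=1, B=14, C=1, D=0, E=0, F=2, G=3)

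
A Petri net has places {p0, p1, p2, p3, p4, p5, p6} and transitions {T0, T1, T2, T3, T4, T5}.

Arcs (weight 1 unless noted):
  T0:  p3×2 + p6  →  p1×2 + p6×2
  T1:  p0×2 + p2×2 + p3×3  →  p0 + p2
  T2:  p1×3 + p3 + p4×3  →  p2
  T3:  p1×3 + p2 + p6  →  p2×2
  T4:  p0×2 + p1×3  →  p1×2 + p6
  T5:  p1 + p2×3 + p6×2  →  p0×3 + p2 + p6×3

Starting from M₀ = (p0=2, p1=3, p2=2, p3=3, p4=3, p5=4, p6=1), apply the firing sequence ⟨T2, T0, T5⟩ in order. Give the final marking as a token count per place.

step 1: fire T2:  (p0=2, p1=3, p2=2, p3=3, p4=3, p5=4, p6=1) → (p0=2, p1=0, p2=3, p3=2, p4=0, p5=4, p6=1)
step 2: fire T0:  (p0=2, p1=0, p2=3, p3=2, p4=0, p5=4, p6=1) → (p0=2, p1=2, p2=3, p3=0, p4=0, p5=4, p6=2)
step 3: fire T5:  (p0=2, p1=2, p2=3, p3=0, p4=0, p5=4, p6=2) → (p0=5, p1=1, p2=1, p3=0, p4=0, p5=4, p6=3)

(p0=5, p1=1, p2=1, p3=0, p4=0, p5=4, p6=3)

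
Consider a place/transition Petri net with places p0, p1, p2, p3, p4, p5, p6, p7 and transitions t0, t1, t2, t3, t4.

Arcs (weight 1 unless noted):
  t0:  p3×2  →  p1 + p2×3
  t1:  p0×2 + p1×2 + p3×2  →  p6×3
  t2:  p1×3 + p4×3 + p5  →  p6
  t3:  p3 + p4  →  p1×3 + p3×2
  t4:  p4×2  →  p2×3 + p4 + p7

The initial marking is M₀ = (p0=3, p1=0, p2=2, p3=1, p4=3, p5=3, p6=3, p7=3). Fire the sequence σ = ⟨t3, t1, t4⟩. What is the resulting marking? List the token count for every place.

(p0=1, p1=1, p2=5, p3=0, p4=1, p5=3, p6=6, p7=4)

step 1: fire t3:  (p0=3, p1=0, p2=2, p3=1, p4=3, p5=3, p6=3, p7=3) → (p0=3, p1=3, p2=2, p3=2, p4=2, p5=3, p6=3, p7=3)
step 2: fire t1:  (p0=3, p1=3, p2=2, p3=2, p4=2, p5=3, p6=3, p7=3) → (p0=1, p1=1, p2=2, p3=0, p4=2, p5=3, p6=6, p7=3)
step 3: fire t4:  (p0=1, p1=1, p2=2, p3=0, p4=2, p5=3, p6=6, p7=3) → (p0=1, p1=1, p2=5, p3=0, p4=1, p5=3, p6=6, p7=4)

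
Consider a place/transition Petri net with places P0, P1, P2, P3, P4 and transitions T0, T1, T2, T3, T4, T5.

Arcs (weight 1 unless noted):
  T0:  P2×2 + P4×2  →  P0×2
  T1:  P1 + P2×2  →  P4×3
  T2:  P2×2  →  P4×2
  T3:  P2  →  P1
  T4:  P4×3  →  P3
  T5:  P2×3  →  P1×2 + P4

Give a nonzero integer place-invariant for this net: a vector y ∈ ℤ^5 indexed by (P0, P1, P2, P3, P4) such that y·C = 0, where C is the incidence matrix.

Incidence matrix C (rows=places, cols=transitions):
       T0   T1   T2   T3   T4   T5
   P0   2    0    0    0    0    0
   P1   0   -1    0    1    0    2
   P2  -2   -2   -2   -1    0   -3
   P3   0    0    0    0    1    0
   P4  -2    3    2    0   -3    1

Candidate y = [2, 1, 1, 3, 1]; check y·C column-wise:
  col T0: 2·2 + 1·0 + 1·-2 + 3·0 + 1·-2 = 0
  col T1: 2·0 + 1·-1 + 1·-2 + 3·0 + 1·3 = 0
  col T2: 2·0 + 1·0 + 1·-2 + 3·0 + 1·2 = 0
  col T3: 2·0 + 1·1 + 1·-1 + 3·0 + 1·0 = 0
  col T4: 2·0 + 1·0 + 1·0 + 3·1 + 1·-3 = 0
  col T5: 2·0 + 1·2 + 1·-3 + 3·0 + 1·1 = 0

y = (P0:2, P1:1, P2:1, P3:3, P4:1)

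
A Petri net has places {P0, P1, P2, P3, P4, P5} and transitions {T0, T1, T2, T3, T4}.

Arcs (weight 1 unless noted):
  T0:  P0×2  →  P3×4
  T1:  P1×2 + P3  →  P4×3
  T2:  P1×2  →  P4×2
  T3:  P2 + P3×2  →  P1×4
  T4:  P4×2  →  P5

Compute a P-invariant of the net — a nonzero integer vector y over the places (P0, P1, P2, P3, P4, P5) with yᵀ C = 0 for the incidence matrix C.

Incidence matrix C (rows=places, cols=transitions):
       T0   T1   T2   T3   T4
   P0  -2    0    0    0    0
   P1   0   -2   -2    4    0
   P2   0    0    0   -1    0
   P3   4   -1    0   -2    0
   P4   0    3    2    0   -2
   P5   0    0    0    0    1

Candidate y = [2, 1, 2, 1, 1, 2]; check y·C column-wise:
  col T0: 2·-2 + 1·0 + 2·0 + 1·4 + 1·0 + 2·0 = 0
  col T1: 2·0 + 1·-2 + 2·0 + 1·-1 + 1·3 + 2·0 = 0
  col T2: 2·0 + 1·-2 + 2·0 + 1·0 + 1·2 + 2·0 = 0
  col T3: 2·0 + 1·4 + 2·-1 + 1·-2 + 1·0 + 2·0 = 0
  col T4: 2·0 + 1·0 + 2·0 + 1·0 + 1·-2 + 2·1 = 0

y = (P0:2, P1:1, P2:2, P3:1, P4:1, P5:2)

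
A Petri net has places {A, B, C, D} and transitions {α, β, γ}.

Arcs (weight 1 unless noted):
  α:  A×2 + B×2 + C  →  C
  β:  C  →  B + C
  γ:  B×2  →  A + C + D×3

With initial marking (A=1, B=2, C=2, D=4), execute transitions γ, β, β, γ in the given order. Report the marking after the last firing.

(A=3, B=0, C=4, D=10)

step 1: fire γ:  (A=1, B=2, C=2, D=4) → (A=2, B=0, C=3, D=7)
step 2: fire β:  (A=2, B=0, C=3, D=7) → (A=2, B=1, C=3, D=7)
step 3: fire β:  (A=2, B=1, C=3, D=7) → (A=2, B=2, C=3, D=7)
step 4: fire γ:  (A=2, B=2, C=3, D=7) → (A=3, B=0, C=4, D=10)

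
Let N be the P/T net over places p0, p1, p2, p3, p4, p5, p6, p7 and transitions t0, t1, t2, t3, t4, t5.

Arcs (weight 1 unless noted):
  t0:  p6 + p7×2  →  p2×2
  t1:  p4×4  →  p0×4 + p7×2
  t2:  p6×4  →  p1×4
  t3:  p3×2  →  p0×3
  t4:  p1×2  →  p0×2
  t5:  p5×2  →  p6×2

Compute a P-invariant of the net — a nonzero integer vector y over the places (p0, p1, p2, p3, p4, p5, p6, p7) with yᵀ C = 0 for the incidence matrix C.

Incidence matrix C (rows=places, cols=transitions):
       t0   t1   t2   t3   t4   t5
   p0   0    4    0    3    2    0
   p1   0    0    4    0   -2    0
   p2   2    0    0    0    0    0
   p3   0    0    0   -2    0    0
   p4   0   -4    0    0    0    0
   p5   0    0    0    0    0   -2
   p6  -1    0   -4    0    0    2
   p7  -2    2    0    0    0    0

Candidate y = [2, 2, 1, 3, 2, 2, 2, 0]; check y·C column-wise:
  col t0: 2·0 + 2·0 + 1·2 + 3·0 + 2·0 + 2·0 + 2·-1 + 0·-2 = 0
  col t1: 2·4 + 2·0 + 1·0 + 3·0 + 2·-4 + 2·0 + 2·0 + 0·2 = 0
  col t2: 2·0 + 2·4 + 1·0 + 3·0 + 2·0 + 2·0 + 2·-4 = 0
  col t3: 2·3 + 2·0 + 1·0 + 3·-2 + 2·0 + 2·0 + 2·0 = 0
  col t4: 2·2 + 2·-2 + 1·0 + 3·0 + 2·0 + 2·0 + 2·0 = 0
  col t5: 2·0 + 2·0 + 1·0 + 3·0 + 2·0 + 2·-2 + 2·2 = 0

y = (p0:2, p1:2, p2:1, p3:3, p4:2, p5:2, p6:2, p7:0)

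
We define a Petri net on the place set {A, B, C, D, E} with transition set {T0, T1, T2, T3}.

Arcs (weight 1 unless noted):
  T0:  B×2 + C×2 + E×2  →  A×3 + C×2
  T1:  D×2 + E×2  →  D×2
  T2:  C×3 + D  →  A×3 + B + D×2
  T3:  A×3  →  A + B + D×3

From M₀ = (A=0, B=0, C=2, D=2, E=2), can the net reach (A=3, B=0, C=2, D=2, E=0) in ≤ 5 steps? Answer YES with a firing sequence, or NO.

depth 0: 1 marking
depth 1: 2 markings reached so far
depth 2: 2 markings reached so far
(frontier empty at depth 2; search complete)
target is not among the 2 markings reachable within 5 steps

NO — not reachable within 5 firings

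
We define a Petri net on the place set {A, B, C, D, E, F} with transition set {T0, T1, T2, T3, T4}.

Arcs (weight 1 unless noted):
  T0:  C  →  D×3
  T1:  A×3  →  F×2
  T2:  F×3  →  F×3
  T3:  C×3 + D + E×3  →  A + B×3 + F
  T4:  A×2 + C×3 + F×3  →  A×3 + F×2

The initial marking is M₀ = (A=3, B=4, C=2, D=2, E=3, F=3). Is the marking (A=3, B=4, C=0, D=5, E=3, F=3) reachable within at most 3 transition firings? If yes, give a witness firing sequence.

depth 0: 1 marking
depth 1: 3 markings reached so far
depth 2: 5 markings reached so far
depth 3: 6 markings reached so far
target is not among the 6 markings reachable within 3 steps

NO — not reachable within 3 firings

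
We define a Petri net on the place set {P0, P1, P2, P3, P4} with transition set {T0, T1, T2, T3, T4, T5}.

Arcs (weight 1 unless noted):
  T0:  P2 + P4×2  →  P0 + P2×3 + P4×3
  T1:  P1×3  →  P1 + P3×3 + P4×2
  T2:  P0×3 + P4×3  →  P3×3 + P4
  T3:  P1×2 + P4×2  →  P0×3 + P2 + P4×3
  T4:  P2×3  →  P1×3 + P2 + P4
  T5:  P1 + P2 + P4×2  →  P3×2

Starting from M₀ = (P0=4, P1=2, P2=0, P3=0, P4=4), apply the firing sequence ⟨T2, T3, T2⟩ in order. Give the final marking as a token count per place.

step 1: fire T2:  (P0=4, P1=2, P2=0, P3=0, P4=4) → (P0=1, P1=2, P2=0, P3=3, P4=2)
step 2: fire T3:  (P0=1, P1=2, P2=0, P3=3, P4=2) → (P0=4, P1=0, P2=1, P3=3, P4=3)
step 3: fire T2:  (P0=4, P1=0, P2=1, P3=3, P4=3) → (P0=1, P1=0, P2=1, P3=6, P4=1)

(P0=1, P1=0, P2=1, P3=6, P4=1)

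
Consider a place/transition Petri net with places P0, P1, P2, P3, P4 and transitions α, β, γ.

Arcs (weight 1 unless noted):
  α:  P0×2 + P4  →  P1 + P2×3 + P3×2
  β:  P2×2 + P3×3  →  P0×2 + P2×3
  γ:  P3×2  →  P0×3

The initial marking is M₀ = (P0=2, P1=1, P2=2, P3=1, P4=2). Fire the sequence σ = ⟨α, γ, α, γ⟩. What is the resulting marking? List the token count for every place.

step 1: fire α:  (P0=2, P1=1, P2=2, P3=1, P4=2) → (P0=0, P1=2, P2=5, P3=3, P4=1)
step 2: fire γ:  (P0=0, P1=2, P2=5, P3=3, P4=1) → (P0=3, P1=2, P2=5, P3=1, P4=1)
step 3: fire α:  (P0=3, P1=2, P2=5, P3=1, P4=1) → (P0=1, P1=3, P2=8, P3=3, P4=0)
step 4: fire γ:  (P0=1, P1=3, P2=8, P3=3, P4=0) → (P0=4, P1=3, P2=8, P3=1, P4=0)

(P0=4, P1=3, P2=8, P3=1, P4=0)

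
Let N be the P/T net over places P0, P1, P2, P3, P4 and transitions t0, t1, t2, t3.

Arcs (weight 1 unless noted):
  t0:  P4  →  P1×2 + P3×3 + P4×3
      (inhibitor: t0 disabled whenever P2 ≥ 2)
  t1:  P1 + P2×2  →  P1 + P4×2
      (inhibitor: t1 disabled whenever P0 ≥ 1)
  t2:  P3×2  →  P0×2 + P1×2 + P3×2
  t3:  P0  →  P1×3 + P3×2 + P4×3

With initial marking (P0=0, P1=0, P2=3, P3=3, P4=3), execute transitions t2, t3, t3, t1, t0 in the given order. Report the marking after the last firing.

(P0=0, P1=10, P2=1, P3=10, P4=13)

step 1: fire t2:  (P0=0, P1=0, P2=3, P3=3, P4=3) → (P0=2, P1=2, P2=3, P3=3, P4=3)
step 2: fire t3:  (P0=2, P1=2, P2=3, P3=3, P4=3) → (P0=1, P1=5, P2=3, P3=5, P4=6)
step 3: fire t3:  (P0=1, P1=5, P2=3, P3=5, P4=6) → (P0=0, P1=8, P2=3, P3=7, P4=9)
step 4: fire t1:  (P0=0, P1=8, P2=3, P3=7, P4=9) → (P0=0, P1=8, P2=1, P3=7, P4=11)
step 5: fire t0:  (P0=0, P1=8, P2=1, P3=7, P4=11) → (P0=0, P1=10, P2=1, P3=10, P4=13)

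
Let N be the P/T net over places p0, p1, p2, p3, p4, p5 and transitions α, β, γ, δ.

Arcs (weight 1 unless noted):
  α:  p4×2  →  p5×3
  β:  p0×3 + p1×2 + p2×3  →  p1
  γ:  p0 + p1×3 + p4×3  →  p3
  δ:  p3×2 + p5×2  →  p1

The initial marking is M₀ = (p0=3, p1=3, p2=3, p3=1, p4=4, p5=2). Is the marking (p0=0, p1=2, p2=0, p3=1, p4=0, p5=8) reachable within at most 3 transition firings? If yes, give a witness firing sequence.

YES — reachable via ⟨α, α, β⟩ (3 firings)

step 1: fire α:  (p0=3, p1=3, p2=3, p3=1, p4=4, p5=2) → (p0=3, p1=3, p2=3, p3=1, p4=2, p5=5)
step 2: fire α:  (p0=3, p1=3, p2=3, p3=1, p4=2, p5=5) → (p0=3, p1=3, p2=3, p3=1, p4=0, p5=8)
step 3: fire β:  (p0=3, p1=3, p2=3, p3=1, p4=0, p5=8) → (p0=0, p1=2, p2=0, p3=1, p4=0, p5=8)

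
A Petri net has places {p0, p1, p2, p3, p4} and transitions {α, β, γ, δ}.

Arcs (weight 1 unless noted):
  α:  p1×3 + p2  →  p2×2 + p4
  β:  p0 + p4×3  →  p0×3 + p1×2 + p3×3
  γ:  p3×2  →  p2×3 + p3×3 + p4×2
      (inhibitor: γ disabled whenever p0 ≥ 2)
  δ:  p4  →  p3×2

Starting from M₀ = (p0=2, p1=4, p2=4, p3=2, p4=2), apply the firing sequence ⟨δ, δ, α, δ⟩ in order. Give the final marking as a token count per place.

step 1: fire δ:  (p0=2, p1=4, p2=4, p3=2, p4=2) → (p0=2, p1=4, p2=4, p3=4, p4=1)
step 2: fire δ:  (p0=2, p1=4, p2=4, p3=4, p4=1) → (p0=2, p1=4, p2=4, p3=6, p4=0)
step 3: fire α:  (p0=2, p1=4, p2=4, p3=6, p4=0) → (p0=2, p1=1, p2=5, p3=6, p4=1)
step 4: fire δ:  (p0=2, p1=1, p2=5, p3=6, p4=1) → (p0=2, p1=1, p2=5, p3=8, p4=0)

(p0=2, p1=1, p2=5, p3=8, p4=0)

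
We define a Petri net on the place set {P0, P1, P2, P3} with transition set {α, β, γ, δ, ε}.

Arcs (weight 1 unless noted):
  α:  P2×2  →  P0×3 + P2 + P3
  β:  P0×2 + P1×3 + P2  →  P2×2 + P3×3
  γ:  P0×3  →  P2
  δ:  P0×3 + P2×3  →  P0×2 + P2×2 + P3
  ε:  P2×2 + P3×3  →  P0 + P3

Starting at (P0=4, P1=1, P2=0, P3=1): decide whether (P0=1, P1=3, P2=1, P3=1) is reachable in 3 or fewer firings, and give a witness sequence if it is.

NO — not reachable within 3 firings

depth 0: 1 marking
depth 1: 2 markings reached so far
depth 2: 2 markings reached so far
(frontier empty at depth 2; search complete)
target is not among the 2 markings reachable within 3 steps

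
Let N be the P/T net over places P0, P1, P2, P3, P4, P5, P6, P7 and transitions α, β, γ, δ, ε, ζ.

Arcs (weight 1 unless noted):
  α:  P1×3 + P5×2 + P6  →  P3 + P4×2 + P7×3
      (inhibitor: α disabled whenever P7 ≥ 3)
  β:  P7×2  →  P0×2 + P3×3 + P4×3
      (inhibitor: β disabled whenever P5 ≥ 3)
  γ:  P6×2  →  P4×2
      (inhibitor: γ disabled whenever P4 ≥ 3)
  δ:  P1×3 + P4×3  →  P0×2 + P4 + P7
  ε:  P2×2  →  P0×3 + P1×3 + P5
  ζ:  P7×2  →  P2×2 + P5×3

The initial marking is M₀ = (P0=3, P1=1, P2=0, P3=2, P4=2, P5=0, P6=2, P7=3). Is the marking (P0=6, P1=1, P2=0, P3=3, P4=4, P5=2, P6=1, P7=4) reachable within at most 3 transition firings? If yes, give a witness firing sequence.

YES — reachable via ⟨ζ, ε, α⟩ (3 firings)

step 1: fire ζ:  (P0=3, P1=1, P2=0, P3=2, P4=2, P5=0, P6=2, P7=3) → (P0=3, P1=1, P2=2, P3=2, P4=2, P5=3, P6=2, P7=1)
step 2: fire ε:  (P0=3, P1=1, P2=2, P3=2, P4=2, P5=3, P6=2, P7=1) → (P0=6, P1=4, P2=0, P3=2, P4=2, P5=4, P6=2, P7=1)
step 3: fire α:  (P0=6, P1=4, P2=0, P3=2, P4=2, P5=4, P6=2, P7=1) → (P0=6, P1=1, P2=0, P3=3, P4=4, P5=2, P6=1, P7=4)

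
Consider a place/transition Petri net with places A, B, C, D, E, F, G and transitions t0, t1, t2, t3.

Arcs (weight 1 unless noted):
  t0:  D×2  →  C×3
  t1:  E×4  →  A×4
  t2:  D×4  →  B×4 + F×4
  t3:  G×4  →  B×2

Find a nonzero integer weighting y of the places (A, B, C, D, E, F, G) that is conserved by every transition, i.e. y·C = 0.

Incidence matrix C (rows=places, cols=transitions):
       t0   t1   t2   t3
    A   0    4    0    0
    B   0    0    4    2
    C   3    0    0    0
    D  -2    0   -4    0
    E   0   -4    0    0
    F   0    0    4    0
    G   0    0    0   -4

Candidate y = [1, 0, 0, 0, 1, 0, 0]; check y·C column-wise:
  col t0: 1·0 + 0·3 + 0·-2 + 1·0 = 0
  col t1: 1·4 + 1·-4 = 0
  col t2: 1·0 + 0·4 + 0·-4 + 1·0 + 0·4 = 0
  col t3: 1·0 + 0·2 + 1·0 + 0·-4 = 0

y = (A:1, B:0, C:0, D:0, E:1, F:0, G:0)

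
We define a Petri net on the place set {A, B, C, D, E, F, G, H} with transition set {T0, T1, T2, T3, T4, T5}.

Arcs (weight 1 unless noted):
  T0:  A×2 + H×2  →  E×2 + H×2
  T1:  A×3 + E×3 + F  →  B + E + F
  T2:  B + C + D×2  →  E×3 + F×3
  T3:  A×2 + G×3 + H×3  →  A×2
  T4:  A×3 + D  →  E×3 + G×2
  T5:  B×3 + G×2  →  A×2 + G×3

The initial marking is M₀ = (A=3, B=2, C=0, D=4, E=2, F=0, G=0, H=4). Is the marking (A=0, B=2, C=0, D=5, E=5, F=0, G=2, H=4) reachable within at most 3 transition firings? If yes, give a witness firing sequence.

NO — not reachable within 3 firings

depth 0: 1 marking
depth 1: 3 markings reached so far
depth 2: 3 markings reached so far
(frontier empty at depth 2; search complete)
target is not among the 3 markings reachable within 3 steps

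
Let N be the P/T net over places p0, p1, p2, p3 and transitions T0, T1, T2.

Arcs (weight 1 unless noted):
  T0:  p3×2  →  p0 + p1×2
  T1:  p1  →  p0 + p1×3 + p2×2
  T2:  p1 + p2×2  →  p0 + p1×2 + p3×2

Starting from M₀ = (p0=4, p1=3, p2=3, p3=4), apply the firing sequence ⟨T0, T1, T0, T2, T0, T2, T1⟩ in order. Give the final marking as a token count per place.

step 1: fire T0:  (p0=4, p1=3, p2=3, p3=4) → (p0=5, p1=5, p2=3, p3=2)
step 2: fire T1:  (p0=5, p1=5, p2=3, p3=2) → (p0=6, p1=7, p2=5, p3=2)
step 3: fire T0:  (p0=6, p1=7, p2=5, p3=2) → (p0=7, p1=9, p2=5, p3=0)
step 4: fire T2:  (p0=7, p1=9, p2=5, p3=0) → (p0=8, p1=10, p2=3, p3=2)
step 5: fire T0:  (p0=8, p1=10, p2=3, p3=2) → (p0=9, p1=12, p2=3, p3=0)
step 6: fire T2:  (p0=9, p1=12, p2=3, p3=0) → (p0=10, p1=13, p2=1, p3=2)
step 7: fire T1:  (p0=10, p1=13, p2=1, p3=2) → (p0=11, p1=15, p2=3, p3=2)

(p0=11, p1=15, p2=3, p3=2)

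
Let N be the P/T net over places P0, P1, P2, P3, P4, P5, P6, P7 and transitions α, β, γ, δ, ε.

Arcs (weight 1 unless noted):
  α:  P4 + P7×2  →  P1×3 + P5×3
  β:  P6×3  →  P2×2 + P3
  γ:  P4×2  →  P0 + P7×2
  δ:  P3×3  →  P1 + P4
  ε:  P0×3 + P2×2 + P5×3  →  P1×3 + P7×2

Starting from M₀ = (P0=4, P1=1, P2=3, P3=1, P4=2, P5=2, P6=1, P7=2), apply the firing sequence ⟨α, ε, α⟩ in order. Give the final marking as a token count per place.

step 1: fire α:  (P0=4, P1=1, P2=3, P3=1, P4=2, P5=2, P6=1, P7=2) → (P0=4, P1=4, P2=3, P3=1, P4=1, P5=5, P6=1, P7=0)
step 2: fire ε:  (P0=4, P1=4, P2=3, P3=1, P4=1, P5=5, P6=1, P7=0) → (P0=1, P1=7, P2=1, P3=1, P4=1, P5=2, P6=1, P7=2)
step 3: fire α:  (P0=1, P1=7, P2=1, P3=1, P4=1, P5=2, P6=1, P7=2) → (P0=1, P1=10, P2=1, P3=1, P4=0, P5=5, P6=1, P7=0)

(P0=1, P1=10, P2=1, P3=1, P4=0, P5=5, P6=1, P7=0)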